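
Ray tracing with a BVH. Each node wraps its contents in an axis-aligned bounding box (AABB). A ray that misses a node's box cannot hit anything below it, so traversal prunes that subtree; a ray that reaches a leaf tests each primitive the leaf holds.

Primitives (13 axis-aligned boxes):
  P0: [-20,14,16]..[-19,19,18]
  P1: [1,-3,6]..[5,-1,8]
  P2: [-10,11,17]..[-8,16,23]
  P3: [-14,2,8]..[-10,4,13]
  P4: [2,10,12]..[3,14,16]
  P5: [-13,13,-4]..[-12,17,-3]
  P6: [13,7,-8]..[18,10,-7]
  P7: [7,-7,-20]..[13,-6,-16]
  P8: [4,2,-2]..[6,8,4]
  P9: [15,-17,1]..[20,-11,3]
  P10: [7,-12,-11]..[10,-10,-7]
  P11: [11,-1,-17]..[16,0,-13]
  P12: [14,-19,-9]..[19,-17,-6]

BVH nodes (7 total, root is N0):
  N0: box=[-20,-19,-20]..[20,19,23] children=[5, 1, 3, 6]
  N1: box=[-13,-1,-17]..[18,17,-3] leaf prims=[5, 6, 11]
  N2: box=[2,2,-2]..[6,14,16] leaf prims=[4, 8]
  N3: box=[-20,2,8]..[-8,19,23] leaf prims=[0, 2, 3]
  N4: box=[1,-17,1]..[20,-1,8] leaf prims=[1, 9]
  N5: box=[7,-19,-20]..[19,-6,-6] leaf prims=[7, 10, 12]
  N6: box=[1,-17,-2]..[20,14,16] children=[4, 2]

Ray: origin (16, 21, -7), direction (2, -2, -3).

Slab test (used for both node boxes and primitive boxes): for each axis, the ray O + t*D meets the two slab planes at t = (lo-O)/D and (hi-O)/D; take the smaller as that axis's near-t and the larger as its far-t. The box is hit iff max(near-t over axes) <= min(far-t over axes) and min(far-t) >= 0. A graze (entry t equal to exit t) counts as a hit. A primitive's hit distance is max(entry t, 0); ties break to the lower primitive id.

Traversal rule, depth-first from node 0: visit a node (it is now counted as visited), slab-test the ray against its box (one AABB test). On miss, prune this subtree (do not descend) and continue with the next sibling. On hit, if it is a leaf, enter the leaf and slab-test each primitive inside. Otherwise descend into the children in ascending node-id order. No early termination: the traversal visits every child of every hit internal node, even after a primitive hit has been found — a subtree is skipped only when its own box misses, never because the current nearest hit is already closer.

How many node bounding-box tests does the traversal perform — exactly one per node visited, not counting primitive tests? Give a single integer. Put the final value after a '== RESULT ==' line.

Traverse from the root:
N0 x:[-18,2] y:[1,20] z:[-10,13/3] -> hit [1,2], descend [1, 3, 5, 6]
  N1 x:[-29/2,1] y:[2,11] z:[-4/3,10/3] -> miss, prune
  N3 x:[-18,-12] y:[1,19/2] z:[-10,-5] -> miss, prune
  N5 x:[-9/2,3/2] y:[27/2,20] z:[-1/3,13/3] -> miss, prune
  N6 x:[-15/2,2] y:[7/2,19] z:[-23/3,-5/3] -> miss, prune

Visited [0, 1, 3, 5, 6]. Tests: 5 box, 0 leaf. Nearest: miss.

== RESULT ==
5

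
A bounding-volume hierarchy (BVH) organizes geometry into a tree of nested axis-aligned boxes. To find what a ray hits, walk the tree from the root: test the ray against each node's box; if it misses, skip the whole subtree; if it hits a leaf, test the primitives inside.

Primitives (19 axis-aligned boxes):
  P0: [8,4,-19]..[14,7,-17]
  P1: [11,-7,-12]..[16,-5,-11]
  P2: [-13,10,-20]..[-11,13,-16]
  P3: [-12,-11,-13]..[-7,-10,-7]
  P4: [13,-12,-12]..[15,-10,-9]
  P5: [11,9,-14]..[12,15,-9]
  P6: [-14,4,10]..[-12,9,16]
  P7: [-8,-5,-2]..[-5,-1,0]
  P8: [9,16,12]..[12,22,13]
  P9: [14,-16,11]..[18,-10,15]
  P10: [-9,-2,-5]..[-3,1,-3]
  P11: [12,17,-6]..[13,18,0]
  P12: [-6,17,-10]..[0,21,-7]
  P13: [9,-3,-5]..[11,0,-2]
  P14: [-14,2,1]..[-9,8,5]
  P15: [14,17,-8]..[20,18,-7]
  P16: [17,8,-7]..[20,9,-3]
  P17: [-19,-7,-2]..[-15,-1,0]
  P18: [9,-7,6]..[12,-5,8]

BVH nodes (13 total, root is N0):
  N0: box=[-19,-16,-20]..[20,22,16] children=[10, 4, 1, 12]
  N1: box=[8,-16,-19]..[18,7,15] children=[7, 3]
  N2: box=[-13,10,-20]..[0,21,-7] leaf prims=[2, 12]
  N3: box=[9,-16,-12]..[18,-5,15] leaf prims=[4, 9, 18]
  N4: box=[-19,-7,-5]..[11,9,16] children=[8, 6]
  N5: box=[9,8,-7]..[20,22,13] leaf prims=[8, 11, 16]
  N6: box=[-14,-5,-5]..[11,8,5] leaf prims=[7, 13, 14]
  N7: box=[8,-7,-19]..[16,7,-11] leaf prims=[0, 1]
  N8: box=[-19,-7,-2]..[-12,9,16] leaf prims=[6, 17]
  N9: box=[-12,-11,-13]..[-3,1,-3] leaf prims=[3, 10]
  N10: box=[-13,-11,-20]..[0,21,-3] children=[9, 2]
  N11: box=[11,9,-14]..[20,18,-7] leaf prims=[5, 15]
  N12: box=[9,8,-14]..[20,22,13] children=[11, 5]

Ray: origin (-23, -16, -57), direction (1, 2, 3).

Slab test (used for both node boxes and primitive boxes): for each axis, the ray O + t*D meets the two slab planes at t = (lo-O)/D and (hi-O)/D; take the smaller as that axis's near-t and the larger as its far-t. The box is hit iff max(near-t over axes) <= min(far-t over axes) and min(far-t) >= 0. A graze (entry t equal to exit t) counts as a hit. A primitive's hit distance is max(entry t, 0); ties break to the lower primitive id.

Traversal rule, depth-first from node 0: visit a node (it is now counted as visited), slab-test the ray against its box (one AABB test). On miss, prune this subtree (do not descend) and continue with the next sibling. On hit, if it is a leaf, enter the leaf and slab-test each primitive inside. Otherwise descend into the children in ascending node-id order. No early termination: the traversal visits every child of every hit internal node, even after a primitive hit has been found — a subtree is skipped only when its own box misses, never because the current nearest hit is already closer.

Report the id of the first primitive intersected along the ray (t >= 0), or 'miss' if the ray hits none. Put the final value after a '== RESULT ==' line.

Walk:
N0 x:[4,43] y:[0,19] z:[37/3,73/3] -> hit [37/3,19], descend [1, 4, 10, 12]
  N1 x:[31,41] y:[0,23/2] z:[38/3,24] -> miss, prune
  N4 x:[4,34] y:[9/2,25/2] z:[52/3,73/3] -> miss, prune
  N10 x:[10,23] y:[5/2,37/2] z:[37/3,18] -> hit [37/3,18], descend [2, 9]
    N2 x:[10,23] y:[13,37/2] z:[37/3,50/3] -> hit [13,50/3] leaf, test {P2(miss), P12(miss)}
    N9 x:[11,20] y:[5/2,17/2] z:[44/3,18] -> miss, prune
  N12 x:[32,43] y:[12,19] z:[43/3,70/3] -> miss, prune

7 AABB tests over nodes [0, 1, 4, 10, 2, 9, 12]; 1 leaf entered; closest miss.

== RESULT ==
miss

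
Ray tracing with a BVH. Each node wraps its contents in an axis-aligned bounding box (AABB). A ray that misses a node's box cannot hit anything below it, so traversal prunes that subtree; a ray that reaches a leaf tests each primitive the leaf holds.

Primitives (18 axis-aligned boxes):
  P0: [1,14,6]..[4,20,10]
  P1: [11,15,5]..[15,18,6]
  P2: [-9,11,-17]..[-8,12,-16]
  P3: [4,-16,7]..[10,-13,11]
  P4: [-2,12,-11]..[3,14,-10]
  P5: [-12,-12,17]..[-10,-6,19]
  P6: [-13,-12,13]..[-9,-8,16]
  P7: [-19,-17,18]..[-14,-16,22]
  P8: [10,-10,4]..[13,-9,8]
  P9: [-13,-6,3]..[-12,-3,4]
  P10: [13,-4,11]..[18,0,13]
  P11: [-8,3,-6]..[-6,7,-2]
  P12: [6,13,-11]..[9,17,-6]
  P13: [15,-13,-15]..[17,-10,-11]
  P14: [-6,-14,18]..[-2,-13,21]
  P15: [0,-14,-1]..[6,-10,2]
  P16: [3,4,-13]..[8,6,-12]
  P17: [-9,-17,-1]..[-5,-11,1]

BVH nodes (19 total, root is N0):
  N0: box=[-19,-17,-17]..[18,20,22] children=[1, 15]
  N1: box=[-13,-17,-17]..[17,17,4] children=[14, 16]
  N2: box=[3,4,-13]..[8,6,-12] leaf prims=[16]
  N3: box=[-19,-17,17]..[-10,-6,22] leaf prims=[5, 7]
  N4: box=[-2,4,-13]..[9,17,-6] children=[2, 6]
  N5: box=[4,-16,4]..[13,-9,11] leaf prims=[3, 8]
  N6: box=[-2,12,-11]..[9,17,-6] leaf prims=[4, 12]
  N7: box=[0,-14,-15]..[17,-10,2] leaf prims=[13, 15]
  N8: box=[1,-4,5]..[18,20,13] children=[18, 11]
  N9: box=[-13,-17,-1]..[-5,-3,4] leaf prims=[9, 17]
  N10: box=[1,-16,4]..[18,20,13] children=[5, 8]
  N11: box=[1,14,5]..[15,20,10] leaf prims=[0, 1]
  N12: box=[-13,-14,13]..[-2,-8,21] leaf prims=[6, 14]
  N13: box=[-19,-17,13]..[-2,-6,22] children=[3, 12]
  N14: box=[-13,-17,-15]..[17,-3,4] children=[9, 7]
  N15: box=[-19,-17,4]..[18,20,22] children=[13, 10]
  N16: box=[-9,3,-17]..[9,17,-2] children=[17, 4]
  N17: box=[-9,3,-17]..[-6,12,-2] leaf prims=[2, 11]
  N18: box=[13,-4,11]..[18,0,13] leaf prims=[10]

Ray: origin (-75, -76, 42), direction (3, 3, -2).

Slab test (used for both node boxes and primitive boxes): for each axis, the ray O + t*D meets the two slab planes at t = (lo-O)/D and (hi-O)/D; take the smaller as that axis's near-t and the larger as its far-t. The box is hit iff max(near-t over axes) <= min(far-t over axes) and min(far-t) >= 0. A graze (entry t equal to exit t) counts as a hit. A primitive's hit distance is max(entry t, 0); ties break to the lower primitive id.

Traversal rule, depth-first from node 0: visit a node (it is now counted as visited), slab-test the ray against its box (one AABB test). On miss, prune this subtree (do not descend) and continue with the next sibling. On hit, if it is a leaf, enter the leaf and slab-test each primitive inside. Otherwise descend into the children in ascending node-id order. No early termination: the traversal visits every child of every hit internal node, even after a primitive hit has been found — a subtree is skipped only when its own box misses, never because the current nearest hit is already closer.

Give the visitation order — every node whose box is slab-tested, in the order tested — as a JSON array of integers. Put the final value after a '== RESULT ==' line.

Walk:
N0 x:[56/3,31] y:[59/3,32] z:[10,59/2] -> hit [59/3,59/2], descend [1, 15]
  N1 x:[62/3,92/3] y:[59/3,31] z:[19,59/2] -> hit [62/3,59/2], descend [14, 16]
    N14 x:[62/3,92/3] y:[59/3,73/3] z:[19,57/2] -> hit [62/3,73/3], descend [7, 9]
      N7 x:[25,92/3] y:[62/3,22] z:[20,57/2] -> miss, prune
      N9 x:[62/3,70/3] y:[59/3,73/3] z:[19,43/2] -> hit [62/3,43/2] leaf, test {P9(miss), P17(miss)}
    N16 x:[22,28] y:[79/3,31] z:[22,59/2] -> hit [79/3,28], descend [4, 17]
      N4 x:[73/3,28] y:[80/3,31] z:[24,55/2] -> hit [80/3,55/2], descend [2, 6]
        N2 x:[26,83/3] y:[80/3,82/3] z:[27,55/2] -> hit [27,82/3] leaf, test {P16@t=27}
        N6 x:[73/3,28] y:[88/3,31] z:[24,53/2] -> miss, prune
      N17 x:[22,23] y:[79/3,88/3] z:[22,59/2] -> miss, prune
  N15 x:[56/3,31] y:[59/3,32] z:[10,19] -> miss, prune

11 AABB tests over nodes [0, 1, 14, 7, 9, 16, 4, 2, 6, 17, 15]; 2 leaves entered; closest P16.

== RESULT ==
[0, 1, 14, 7, 9, 16, 4, 2, 6, 17, 15]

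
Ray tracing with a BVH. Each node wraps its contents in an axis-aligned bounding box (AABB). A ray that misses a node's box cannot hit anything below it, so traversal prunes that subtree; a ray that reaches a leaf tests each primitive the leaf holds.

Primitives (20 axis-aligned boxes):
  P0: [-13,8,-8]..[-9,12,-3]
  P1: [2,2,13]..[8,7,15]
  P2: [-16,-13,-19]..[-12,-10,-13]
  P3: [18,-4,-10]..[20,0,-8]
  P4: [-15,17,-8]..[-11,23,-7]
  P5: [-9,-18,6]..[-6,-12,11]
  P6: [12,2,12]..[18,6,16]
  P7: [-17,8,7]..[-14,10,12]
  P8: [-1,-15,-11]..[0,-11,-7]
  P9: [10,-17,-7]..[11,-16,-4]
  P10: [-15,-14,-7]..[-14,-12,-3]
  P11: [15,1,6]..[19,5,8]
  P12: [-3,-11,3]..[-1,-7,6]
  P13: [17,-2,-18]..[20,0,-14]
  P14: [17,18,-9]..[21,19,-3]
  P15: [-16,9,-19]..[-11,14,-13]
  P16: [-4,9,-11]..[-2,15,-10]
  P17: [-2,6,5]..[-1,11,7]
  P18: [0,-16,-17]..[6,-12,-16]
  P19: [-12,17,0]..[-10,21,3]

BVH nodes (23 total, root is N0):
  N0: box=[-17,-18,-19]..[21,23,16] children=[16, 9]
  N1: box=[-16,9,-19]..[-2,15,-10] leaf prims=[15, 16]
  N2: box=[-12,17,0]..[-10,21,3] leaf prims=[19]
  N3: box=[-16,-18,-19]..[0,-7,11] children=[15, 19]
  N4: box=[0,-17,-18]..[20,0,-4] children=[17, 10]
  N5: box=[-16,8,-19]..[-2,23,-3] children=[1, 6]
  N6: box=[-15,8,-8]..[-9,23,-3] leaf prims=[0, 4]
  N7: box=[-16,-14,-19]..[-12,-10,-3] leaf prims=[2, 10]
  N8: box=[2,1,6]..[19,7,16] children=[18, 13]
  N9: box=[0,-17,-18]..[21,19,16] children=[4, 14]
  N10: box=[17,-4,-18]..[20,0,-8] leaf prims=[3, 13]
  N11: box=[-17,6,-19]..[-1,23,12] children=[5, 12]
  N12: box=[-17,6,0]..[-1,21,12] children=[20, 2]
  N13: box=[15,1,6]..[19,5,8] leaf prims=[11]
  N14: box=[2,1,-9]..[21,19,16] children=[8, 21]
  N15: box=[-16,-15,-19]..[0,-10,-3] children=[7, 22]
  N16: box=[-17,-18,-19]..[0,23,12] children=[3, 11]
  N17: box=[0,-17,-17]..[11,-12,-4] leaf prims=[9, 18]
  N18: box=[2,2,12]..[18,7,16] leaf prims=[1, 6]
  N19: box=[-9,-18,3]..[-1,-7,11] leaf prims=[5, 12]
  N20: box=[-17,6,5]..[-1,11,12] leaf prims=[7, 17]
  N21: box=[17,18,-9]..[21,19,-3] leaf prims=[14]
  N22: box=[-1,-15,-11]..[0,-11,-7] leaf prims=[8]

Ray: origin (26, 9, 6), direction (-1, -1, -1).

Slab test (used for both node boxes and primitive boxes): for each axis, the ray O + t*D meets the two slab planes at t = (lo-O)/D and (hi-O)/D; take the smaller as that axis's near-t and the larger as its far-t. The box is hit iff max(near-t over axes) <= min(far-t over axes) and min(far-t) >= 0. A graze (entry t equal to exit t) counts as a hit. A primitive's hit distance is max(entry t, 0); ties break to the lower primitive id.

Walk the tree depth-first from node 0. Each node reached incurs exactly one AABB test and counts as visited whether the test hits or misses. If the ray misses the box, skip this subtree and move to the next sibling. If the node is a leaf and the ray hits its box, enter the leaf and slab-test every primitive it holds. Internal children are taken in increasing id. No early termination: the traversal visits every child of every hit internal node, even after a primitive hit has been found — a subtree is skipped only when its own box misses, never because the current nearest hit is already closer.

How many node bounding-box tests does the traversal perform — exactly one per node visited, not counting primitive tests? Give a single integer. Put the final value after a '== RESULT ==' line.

Traverse from the root:
N0 x:[5,43] y:[-14,27] z:[-10,25] -> hit [5,25], descend [9, 16]
  N9 x:[5,26] y:[-10,26] z:[-10,24] -> hit [5,24], descend [4, 14]
    N4 x:[6,26] y:[9,26] z:[10,24] -> hit [10,24], descend [10, 17]
      N10 x:[6,9] y:[9,13] z:[14,24] -> miss, prune
      N17 x:[15,26] y:[21,26] z:[10,23] -> hit [21,23] leaf, test {P9(miss), P18@t=22}
    N14 x:[5,24] y:[-10,8] z:[-10,15] -> hit [5,8], descend [8, 21]
      N8 x:[7,24] y:[2,8] z:[-10,0] -> miss, prune
      N21 x:[5,9] y:[-10,-9] z:[9,15] -> miss, prune
  N16 x:[26,43] y:[-14,27] z:[-6,25] -> miss, prune

order=[0, 9, 4, 10, 17, 14, 8, 21, 16]  |boxes|=9  |leaves|=1  hit=P18

== RESULT ==
9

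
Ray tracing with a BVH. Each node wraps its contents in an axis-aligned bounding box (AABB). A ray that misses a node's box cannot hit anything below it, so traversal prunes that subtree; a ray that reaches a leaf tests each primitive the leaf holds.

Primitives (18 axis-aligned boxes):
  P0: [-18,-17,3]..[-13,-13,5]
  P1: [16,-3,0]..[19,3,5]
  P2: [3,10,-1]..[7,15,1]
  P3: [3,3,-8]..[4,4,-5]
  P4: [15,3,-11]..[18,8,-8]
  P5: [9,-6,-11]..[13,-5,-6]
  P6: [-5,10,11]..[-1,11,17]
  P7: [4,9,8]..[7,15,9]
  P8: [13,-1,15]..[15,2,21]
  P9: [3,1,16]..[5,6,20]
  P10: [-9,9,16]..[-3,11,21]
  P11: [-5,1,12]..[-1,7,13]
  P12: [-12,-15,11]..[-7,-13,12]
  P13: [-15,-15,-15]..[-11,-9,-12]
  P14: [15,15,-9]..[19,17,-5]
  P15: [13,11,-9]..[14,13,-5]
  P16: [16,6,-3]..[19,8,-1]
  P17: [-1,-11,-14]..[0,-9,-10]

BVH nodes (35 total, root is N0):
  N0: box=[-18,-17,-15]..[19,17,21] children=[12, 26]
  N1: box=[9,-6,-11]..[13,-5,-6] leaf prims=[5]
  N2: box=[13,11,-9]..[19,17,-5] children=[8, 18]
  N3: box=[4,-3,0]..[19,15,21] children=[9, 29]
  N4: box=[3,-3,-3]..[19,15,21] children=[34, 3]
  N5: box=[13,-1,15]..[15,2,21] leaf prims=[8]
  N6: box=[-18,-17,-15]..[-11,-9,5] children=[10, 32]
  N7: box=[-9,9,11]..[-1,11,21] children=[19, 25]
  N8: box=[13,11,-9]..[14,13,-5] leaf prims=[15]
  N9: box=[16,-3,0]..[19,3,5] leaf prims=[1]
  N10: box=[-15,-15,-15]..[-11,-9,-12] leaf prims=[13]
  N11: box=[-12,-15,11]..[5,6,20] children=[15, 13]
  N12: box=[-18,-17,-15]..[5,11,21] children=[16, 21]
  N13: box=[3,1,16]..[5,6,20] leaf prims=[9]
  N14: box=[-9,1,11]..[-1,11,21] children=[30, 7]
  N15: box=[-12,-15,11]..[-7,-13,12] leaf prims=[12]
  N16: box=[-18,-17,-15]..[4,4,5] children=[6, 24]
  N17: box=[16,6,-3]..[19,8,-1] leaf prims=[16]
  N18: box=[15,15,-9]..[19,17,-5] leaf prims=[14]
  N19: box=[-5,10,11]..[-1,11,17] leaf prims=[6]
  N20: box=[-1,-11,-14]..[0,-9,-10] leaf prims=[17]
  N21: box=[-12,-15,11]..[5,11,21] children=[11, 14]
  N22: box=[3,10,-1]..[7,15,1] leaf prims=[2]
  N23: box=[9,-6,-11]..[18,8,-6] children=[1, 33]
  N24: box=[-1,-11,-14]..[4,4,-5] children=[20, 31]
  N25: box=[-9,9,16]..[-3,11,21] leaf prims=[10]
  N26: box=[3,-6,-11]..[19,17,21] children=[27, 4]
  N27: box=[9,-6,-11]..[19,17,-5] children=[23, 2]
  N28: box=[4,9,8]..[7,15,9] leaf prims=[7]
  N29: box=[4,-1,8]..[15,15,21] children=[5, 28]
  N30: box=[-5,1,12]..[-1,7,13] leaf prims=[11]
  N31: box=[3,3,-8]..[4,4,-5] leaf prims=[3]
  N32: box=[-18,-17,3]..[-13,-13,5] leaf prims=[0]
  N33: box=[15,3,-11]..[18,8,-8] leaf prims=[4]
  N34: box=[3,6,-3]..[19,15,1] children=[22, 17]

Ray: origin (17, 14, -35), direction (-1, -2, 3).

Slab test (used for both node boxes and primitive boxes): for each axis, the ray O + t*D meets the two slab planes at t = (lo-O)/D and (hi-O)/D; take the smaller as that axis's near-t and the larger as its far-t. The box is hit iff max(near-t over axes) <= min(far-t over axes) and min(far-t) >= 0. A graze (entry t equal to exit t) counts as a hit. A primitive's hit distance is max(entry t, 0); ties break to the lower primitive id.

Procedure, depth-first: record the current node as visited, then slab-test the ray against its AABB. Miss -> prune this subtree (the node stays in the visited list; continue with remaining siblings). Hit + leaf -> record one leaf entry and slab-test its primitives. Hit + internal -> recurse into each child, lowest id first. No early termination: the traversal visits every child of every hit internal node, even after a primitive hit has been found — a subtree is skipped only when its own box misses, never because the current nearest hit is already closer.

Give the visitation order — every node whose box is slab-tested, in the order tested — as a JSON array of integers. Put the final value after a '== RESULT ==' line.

Trace the traversal:
N0 x:[-2,35] y:[-3/2,31/2] z:[20/3,56/3] -> hit [20/3,31/2], descend [12, 26]
  N12 x:[12,35] y:[3/2,31/2] z:[20/3,56/3] -> hit [12,31/2], descend [16, 21]
    N16 x:[13,35] y:[5,31/2] z:[20/3,40/3] -> hit [13,40/3], descend [6, 24]
      N6 x:[28,35] y:[23/2,31/2] z:[20/3,40/3] -> miss, prune
      N24 x:[13,18] y:[5,25/2] z:[7,10] -> miss, prune
    N21 x:[12,29] y:[3/2,29/2] z:[46/3,56/3] -> miss, prune
  N26 x:[-2,14] y:[-3/2,10] z:[8,56/3] -> hit [8,10], descend [4, 27]
    N4 x:[-2,14] y:[-1/2,17/2] z:[32/3,56/3] -> miss, prune
    N27 x:[-2,8] y:[-3/2,10] z:[8,10] -> hit [8,8], descend [2, 23]
      N2 x:[-2,4] y:[-3/2,3/2] z:[26/3,10] -> miss, prune
      N23 x:[-1,8] y:[3,10] z:[8,29/3] -> hit [8,8], descend [1, 33]
        N1 x:[4,8] y:[19/2,10] z:[8,29/3] -> miss, prune
        N33 x:[-1,2] y:[3,11/2] z:[8,9] -> miss, prune

Visited [0, 12, 16, 6, 24, 21, 26, 4, 27, 2, 23, 1, 33]. Tests: 13 box, 0 leaf. Nearest: miss.

== RESULT ==
[0, 12, 16, 6, 24, 21, 26, 4, 27, 2, 23, 1, 33]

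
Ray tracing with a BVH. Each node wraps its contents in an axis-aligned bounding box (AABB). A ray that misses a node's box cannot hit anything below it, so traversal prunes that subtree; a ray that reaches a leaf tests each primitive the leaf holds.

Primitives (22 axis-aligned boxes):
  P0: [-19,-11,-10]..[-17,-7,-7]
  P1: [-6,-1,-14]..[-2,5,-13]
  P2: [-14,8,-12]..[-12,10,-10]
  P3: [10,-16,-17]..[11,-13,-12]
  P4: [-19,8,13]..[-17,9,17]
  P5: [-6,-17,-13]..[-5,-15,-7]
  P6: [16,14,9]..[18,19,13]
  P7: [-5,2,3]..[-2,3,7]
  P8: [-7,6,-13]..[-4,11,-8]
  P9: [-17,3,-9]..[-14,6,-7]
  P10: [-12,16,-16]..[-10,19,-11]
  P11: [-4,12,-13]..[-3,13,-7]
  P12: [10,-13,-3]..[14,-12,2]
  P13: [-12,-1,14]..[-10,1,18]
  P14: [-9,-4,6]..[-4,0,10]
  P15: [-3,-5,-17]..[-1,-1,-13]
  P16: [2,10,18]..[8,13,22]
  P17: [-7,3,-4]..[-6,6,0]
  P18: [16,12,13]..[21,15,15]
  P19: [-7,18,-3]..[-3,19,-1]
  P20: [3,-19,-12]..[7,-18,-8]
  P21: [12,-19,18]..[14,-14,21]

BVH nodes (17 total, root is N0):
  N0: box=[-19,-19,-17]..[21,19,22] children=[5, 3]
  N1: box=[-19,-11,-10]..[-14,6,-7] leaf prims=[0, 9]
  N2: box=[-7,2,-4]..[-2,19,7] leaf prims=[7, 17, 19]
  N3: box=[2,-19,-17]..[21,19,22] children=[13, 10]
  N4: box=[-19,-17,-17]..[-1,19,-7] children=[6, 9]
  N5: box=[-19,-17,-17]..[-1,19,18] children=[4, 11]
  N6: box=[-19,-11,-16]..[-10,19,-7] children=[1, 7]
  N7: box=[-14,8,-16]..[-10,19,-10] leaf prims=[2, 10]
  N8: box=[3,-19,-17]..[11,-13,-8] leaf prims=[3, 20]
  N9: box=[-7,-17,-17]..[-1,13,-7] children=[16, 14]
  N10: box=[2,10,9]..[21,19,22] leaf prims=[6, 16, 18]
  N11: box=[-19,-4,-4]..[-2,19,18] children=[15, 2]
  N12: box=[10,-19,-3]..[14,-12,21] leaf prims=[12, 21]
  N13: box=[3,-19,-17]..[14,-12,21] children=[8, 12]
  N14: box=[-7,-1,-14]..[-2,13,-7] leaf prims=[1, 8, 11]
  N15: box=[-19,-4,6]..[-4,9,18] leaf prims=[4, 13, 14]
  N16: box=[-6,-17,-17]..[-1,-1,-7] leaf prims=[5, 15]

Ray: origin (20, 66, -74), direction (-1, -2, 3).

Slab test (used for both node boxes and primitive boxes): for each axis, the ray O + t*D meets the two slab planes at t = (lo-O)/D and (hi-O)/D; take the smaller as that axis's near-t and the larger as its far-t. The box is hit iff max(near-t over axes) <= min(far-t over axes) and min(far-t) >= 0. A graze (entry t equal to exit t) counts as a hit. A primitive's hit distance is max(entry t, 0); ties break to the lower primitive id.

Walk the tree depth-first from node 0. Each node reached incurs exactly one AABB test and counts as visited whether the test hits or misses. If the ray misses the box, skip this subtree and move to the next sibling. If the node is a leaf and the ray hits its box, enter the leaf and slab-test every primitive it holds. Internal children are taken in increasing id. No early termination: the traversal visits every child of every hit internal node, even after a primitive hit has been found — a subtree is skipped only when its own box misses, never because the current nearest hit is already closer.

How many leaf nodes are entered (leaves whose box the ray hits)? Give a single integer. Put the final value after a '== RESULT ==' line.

Walk:
N0 x:[-1,39] y:[47/2,85/2] z:[19,32] -> hit [47/2,32], descend [3, 5]
  N3 x:[-1,18] y:[47/2,85/2] z:[19,32] -> miss, prune
  N5 x:[21,39] y:[47/2,83/2] z:[19,92/3] -> hit [47/2,92/3], descend [4, 11]
    N4 x:[21,39] y:[47/2,83/2] z:[19,67/3] -> miss, prune
    N11 x:[22,39] y:[47/2,35] z:[70/3,92/3] -> hit [47/2,92/3], descend [2, 15]
      N2 x:[22,27] y:[47/2,32] z:[70/3,27] -> hit [47/2,27] leaf, test {P7(miss), P17(miss), P19@t=71/3}
      N15 x:[24,39] y:[57/2,35] z:[80/3,92/3] -> hit [57/2,92/3] leaf, test {P4(miss), P13(miss), P14(miss)}

7 AABB tests over nodes [0, 3, 5, 4, 11, 2, 15]; 2 leaves entered; closest P19.

== RESULT ==
2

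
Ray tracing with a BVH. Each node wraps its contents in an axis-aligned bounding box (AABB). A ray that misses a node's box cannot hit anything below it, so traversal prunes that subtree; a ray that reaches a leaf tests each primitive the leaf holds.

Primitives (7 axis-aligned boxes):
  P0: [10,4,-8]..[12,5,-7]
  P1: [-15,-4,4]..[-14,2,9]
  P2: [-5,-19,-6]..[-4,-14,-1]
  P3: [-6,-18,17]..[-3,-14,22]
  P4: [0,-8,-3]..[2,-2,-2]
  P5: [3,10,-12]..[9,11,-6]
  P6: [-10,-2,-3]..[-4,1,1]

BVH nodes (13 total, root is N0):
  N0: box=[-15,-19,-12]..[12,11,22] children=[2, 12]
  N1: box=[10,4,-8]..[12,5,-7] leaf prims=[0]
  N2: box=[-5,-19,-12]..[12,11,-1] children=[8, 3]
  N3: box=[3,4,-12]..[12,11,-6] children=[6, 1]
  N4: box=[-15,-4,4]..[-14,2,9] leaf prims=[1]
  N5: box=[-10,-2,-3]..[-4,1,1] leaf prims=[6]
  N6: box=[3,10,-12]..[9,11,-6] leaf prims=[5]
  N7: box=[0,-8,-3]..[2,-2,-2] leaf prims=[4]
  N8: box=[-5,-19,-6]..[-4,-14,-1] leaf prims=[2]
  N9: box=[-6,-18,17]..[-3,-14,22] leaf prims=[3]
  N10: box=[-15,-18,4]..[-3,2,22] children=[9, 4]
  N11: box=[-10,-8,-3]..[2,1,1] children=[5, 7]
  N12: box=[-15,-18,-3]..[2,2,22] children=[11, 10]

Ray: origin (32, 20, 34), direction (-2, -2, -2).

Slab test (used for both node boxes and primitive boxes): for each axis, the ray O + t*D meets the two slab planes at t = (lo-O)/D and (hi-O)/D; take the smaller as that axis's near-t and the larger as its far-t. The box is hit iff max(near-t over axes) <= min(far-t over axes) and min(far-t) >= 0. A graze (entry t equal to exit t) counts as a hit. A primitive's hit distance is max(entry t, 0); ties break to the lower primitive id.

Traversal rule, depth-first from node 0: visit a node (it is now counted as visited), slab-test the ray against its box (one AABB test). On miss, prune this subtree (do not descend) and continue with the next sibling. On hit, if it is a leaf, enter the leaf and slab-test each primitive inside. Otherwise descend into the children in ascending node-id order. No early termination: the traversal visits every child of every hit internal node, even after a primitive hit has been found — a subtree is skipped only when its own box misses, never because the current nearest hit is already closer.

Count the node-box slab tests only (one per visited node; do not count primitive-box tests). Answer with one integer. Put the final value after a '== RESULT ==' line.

Walk:
N0 x:[10,47/2] y:[9/2,39/2] z:[6,23] -> hit [10,39/2], descend [2, 12]
  N2 x:[10,37/2] y:[9/2,39/2] z:[35/2,23] -> hit [35/2,37/2], descend [3, 8]
    N3 x:[10,29/2] y:[9/2,8] z:[20,23] -> miss, prune
    N8 x:[18,37/2] y:[17,39/2] z:[35/2,20] -> hit [18,37/2] leaf, test {P2@t=18}
  N12 x:[15,47/2] y:[9,19] z:[6,37/2] -> hit [15,37/2], descend [10, 11]
    N10 x:[35/2,47/2] y:[9,19] z:[6,15] -> miss, prune
    N11 x:[15,21] y:[19/2,14] z:[33/2,37/2] -> miss, prune

Visited [0, 2, 3, 8, 12, 10, 11]. Tests: 7 box, 1 leaf. Nearest: P2.

== RESULT ==
7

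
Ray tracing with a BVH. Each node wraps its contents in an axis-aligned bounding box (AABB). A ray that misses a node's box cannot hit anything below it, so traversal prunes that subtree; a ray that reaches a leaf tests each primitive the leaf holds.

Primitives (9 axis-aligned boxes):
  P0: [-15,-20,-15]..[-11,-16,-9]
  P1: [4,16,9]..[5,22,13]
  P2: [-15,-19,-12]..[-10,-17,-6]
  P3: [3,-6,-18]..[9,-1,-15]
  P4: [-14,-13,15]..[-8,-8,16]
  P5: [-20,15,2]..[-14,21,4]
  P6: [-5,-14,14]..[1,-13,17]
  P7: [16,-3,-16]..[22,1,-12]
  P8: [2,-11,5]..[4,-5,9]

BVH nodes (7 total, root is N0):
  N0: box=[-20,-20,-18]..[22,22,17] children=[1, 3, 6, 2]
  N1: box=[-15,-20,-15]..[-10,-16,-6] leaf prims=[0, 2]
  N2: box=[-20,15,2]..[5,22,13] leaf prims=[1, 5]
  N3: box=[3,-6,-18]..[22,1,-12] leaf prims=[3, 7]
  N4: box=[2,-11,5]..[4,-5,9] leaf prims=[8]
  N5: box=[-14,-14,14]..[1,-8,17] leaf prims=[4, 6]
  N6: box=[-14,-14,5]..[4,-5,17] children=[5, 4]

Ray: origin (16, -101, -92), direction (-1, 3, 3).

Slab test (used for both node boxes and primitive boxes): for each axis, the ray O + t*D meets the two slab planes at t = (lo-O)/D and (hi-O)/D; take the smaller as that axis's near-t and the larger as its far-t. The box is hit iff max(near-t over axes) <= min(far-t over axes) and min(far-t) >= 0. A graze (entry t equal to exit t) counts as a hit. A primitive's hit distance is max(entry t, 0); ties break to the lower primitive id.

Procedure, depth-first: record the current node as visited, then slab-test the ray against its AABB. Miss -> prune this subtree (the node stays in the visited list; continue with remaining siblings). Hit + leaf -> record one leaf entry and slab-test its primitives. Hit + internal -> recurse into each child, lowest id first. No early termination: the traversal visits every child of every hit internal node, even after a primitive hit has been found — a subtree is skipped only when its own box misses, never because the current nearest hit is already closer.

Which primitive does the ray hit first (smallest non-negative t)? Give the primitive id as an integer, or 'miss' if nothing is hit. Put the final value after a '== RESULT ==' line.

Traverse from the root:
N0 x:[-6,36] y:[27,41] z:[74/3,109/3] -> hit [27,36], descend [1, 2, 3, 6]
  N1 x:[26,31] y:[27,85/3] z:[77/3,86/3] -> hit [27,85/3] leaf, test {P0@t=27, P2@t=82/3}
  N2 x:[11,36] y:[116/3,41] z:[94/3,35] -> miss, prune
  N3 x:[-6,13] y:[95/3,34] z:[74/3,80/3] -> miss, prune
  N6 x:[12,30] y:[29,32] z:[97/3,109/3] -> miss, prune

5 AABB tests over nodes [0, 1, 2, 3, 6]; 1 leaf entered; closest P0.

== RESULT ==
0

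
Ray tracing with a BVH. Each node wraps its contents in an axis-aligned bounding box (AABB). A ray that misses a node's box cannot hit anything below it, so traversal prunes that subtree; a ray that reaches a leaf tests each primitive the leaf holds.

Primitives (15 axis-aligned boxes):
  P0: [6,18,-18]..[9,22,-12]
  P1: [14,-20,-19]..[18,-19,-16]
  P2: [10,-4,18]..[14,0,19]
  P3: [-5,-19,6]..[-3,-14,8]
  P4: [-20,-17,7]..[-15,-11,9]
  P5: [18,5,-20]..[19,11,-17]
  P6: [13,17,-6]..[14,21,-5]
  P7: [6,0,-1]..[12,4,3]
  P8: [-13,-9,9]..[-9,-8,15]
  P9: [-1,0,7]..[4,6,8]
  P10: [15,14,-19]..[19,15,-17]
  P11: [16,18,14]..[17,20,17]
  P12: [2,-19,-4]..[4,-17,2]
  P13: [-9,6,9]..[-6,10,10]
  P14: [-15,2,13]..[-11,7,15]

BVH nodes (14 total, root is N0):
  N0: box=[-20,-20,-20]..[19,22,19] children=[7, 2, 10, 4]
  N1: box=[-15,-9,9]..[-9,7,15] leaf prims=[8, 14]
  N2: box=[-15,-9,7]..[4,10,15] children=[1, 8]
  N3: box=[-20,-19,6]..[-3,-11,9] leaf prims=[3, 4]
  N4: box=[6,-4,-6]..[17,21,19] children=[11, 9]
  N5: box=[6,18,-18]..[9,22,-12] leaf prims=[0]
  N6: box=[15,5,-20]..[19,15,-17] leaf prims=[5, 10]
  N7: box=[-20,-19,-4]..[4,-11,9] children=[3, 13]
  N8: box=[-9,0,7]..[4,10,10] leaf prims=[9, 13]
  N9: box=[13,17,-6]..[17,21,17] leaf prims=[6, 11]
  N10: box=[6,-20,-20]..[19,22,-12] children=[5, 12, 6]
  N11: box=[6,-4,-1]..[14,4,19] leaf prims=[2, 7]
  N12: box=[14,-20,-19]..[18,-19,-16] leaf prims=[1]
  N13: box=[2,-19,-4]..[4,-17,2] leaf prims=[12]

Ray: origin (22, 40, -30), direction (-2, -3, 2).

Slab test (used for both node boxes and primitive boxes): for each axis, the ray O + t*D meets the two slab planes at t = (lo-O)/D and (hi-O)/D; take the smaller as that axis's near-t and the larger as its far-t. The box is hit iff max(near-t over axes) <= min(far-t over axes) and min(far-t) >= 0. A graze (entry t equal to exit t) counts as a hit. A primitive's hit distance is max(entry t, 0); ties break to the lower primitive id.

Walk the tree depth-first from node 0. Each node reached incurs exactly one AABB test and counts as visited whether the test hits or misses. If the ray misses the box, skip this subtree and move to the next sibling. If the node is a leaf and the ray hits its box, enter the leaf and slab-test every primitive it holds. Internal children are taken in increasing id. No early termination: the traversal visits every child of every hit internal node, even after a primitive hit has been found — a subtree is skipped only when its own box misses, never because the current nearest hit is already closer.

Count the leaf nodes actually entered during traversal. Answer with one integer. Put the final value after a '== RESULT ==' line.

Trace the traversal:
N0 x:[3/2,21] y:[6,20] z:[5,49/2] -> hit [6,20], descend [2, 4, 7, 10]
  N2 x:[9,37/2] y:[10,49/3] z:[37/2,45/2] -> miss, prune
  N4 x:[5/2,8] y:[19/3,44/3] z:[12,49/2] -> miss, prune
  N7 x:[9,21] y:[17,59/3] z:[13,39/2] -> hit [17,39/2], descend [3, 13]
    N3 x:[25/2,21] y:[17,59/3] z:[18,39/2] -> hit [18,39/2] leaf, test {P3(miss), P4@t=37/2}
    N13 x:[9,10] y:[19,59/3] z:[13,16] -> miss, prune
  N10 x:[3/2,8] y:[6,20] z:[5,9] -> hit [6,8], descend [5, 6, 12]
    N5 x:[13/2,8] y:[6,22/3] z:[6,9] -> hit [13/2,22/3] leaf, test {P0@t=13/2}
    N6 x:[3/2,7/2] y:[25/3,35/3] z:[5,13/2] -> miss, prune
    N12 x:[2,4] y:[59/3,20] z:[11/2,7] -> miss, prune

Summary -> nodes [0, 2, 4, 7, 3, 13, 10, 5, 6, 12]; box-tests=10; leaf-entries=2; first=P0

== RESULT ==
2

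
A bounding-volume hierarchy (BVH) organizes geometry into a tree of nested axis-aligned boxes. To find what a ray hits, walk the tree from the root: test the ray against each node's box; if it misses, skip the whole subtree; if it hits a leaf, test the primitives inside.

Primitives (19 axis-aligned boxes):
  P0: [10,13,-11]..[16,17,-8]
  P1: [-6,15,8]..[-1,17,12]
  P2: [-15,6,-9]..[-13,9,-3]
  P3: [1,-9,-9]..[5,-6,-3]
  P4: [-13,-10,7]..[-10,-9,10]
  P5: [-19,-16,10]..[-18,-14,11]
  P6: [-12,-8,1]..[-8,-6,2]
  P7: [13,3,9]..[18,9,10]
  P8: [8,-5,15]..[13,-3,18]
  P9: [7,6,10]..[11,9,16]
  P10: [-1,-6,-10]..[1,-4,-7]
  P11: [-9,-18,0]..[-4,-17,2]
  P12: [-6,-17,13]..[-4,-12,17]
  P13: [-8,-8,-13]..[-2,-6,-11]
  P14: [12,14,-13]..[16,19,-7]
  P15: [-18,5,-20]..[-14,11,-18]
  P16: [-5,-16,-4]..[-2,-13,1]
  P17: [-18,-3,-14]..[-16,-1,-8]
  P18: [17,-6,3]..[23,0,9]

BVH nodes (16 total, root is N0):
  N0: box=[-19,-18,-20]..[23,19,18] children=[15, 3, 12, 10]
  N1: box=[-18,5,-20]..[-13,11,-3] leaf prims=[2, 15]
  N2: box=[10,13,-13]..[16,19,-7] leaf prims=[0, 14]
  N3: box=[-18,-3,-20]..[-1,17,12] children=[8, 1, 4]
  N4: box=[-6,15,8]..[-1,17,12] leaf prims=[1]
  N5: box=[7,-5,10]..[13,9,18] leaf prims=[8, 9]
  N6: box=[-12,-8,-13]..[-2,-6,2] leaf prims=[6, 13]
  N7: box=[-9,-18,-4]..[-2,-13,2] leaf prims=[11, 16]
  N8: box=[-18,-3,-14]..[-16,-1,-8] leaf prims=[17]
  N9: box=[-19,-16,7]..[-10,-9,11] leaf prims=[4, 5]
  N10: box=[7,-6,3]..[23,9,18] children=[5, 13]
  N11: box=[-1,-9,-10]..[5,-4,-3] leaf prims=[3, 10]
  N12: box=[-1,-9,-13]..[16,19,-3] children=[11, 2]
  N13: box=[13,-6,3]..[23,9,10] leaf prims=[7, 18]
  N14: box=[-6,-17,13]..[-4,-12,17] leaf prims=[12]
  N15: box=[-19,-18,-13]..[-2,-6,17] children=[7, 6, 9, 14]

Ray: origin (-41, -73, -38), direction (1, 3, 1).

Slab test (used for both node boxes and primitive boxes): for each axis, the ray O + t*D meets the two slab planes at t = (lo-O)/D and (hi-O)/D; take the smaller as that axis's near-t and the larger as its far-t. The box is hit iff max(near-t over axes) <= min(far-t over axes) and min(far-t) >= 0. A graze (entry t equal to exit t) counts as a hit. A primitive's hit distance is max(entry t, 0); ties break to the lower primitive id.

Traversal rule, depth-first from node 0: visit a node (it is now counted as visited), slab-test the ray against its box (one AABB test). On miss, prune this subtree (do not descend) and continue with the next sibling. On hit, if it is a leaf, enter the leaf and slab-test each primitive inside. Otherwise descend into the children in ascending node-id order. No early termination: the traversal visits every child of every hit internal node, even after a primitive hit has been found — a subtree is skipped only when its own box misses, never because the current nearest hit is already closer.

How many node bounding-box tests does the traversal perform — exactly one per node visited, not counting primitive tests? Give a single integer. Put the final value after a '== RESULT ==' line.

Walk:
N0 x:[22,64] y:[55/3,92/3] z:[18,56] -> hit [22,92/3], descend [3, 10, 12, 15]
  N3 x:[23,40] y:[70/3,30] z:[18,50] -> hit [70/3,30], descend [1, 4, 8]
    N1 x:[23,28] y:[26,28] z:[18,35] -> hit [26,28] leaf, test {P2(miss), P15(miss)}
    N4 x:[35,40] y:[88/3,30] z:[46,50] -> miss, prune
    N8 x:[23,25] y:[70/3,24] z:[24,30] -> hit [24,24] leaf, test {P17@t=24}
  N10 x:[48,64] y:[67/3,82/3] z:[41,56] -> miss, prune
  N12 x:[40,57] y:[64/3,92/3] z:[25,35] -> miss, prune
  N15 x:[22,39] y:[55/3,67/3] z:[25,55] -> miss, prune

order=[0, 3, 1, 4, 8, 10, 12, 15]  |boxes|=8  |leaves|=2  hit=P17

== RESULT ==
8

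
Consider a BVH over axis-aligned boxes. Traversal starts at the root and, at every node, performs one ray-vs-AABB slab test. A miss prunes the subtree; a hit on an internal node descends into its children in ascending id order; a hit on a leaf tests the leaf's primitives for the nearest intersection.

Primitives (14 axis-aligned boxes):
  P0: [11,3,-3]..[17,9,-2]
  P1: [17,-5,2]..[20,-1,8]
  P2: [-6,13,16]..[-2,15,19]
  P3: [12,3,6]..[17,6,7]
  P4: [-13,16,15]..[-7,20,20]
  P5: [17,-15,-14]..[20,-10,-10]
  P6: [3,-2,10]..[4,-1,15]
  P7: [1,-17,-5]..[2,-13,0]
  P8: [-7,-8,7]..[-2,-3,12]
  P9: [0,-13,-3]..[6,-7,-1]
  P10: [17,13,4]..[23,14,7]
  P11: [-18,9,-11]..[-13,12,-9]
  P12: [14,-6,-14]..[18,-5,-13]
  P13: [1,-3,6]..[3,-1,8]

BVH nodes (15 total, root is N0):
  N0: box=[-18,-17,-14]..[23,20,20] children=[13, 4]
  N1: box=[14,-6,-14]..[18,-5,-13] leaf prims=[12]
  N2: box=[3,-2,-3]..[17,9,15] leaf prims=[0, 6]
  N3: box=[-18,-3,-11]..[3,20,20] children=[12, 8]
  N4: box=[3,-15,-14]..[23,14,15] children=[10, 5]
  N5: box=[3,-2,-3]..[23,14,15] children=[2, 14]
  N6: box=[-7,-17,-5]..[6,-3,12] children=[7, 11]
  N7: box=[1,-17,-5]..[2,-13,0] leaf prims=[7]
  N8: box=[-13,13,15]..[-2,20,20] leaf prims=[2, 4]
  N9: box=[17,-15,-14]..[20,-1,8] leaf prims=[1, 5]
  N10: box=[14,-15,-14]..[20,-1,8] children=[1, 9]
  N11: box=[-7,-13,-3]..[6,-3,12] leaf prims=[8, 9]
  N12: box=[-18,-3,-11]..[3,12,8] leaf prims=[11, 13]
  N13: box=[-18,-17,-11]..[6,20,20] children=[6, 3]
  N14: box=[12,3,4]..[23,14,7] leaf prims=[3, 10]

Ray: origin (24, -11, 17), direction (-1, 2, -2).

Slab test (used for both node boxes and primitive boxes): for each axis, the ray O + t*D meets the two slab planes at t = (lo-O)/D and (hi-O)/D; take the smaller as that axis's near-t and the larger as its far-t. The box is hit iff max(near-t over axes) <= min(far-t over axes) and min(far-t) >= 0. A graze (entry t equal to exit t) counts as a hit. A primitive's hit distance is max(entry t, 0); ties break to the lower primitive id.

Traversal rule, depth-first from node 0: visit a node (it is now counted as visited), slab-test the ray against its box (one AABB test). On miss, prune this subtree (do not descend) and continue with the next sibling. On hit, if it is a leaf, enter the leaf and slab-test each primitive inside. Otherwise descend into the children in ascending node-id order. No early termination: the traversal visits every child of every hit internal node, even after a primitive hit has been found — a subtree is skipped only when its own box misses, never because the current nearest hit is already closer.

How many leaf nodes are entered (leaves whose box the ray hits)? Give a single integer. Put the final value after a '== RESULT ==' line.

Traverse from the root:
N0 x:[1,42] y:[-3,31/2] z:[-3/2,31/2] -> hit [1,31/2], descend [4, 13]
  N4 x:[1,21] y:[-2,25/2] z:[1,31/2] -> hit [1,25/2], descend [5, 10]
    N5 x:[1,21] y:[9/2,25/2] z:[1,10] -> hit [9/2,10], descend [2, 14]
      N2 x:[7,21] y:[9/2,10] z:[1,10] -> hit [7,10] leaf, test {P0@t=19/2, P6(miss)}
      N14 x:[1,12] y:[7,25/2] z:[5,13/2] -> miss, prune
    N10 x:[4,10] y:[-2,5] z:[9/2,31/2] -> hit [9/2,5], descend [1, 9]
      N1 x:[6,10] y:[5/2,3] z:[15,31/2] -> miss, prune
      N9 x:[4,7] y:[-2,5] z:[9/2,31/2] -> hit [9/2,5] leaf, test {P1@t=9/2, P5(miss)}
  N13 x:[18,42] y:[-3,31/2] z:[-3/2,14] -> miss, prune

9 AABB tests over nodes [0, 4, 5, 2, 14, 10, 1, 9, 13]; 2 leaves entered; closest P1.

== RESULT ==
2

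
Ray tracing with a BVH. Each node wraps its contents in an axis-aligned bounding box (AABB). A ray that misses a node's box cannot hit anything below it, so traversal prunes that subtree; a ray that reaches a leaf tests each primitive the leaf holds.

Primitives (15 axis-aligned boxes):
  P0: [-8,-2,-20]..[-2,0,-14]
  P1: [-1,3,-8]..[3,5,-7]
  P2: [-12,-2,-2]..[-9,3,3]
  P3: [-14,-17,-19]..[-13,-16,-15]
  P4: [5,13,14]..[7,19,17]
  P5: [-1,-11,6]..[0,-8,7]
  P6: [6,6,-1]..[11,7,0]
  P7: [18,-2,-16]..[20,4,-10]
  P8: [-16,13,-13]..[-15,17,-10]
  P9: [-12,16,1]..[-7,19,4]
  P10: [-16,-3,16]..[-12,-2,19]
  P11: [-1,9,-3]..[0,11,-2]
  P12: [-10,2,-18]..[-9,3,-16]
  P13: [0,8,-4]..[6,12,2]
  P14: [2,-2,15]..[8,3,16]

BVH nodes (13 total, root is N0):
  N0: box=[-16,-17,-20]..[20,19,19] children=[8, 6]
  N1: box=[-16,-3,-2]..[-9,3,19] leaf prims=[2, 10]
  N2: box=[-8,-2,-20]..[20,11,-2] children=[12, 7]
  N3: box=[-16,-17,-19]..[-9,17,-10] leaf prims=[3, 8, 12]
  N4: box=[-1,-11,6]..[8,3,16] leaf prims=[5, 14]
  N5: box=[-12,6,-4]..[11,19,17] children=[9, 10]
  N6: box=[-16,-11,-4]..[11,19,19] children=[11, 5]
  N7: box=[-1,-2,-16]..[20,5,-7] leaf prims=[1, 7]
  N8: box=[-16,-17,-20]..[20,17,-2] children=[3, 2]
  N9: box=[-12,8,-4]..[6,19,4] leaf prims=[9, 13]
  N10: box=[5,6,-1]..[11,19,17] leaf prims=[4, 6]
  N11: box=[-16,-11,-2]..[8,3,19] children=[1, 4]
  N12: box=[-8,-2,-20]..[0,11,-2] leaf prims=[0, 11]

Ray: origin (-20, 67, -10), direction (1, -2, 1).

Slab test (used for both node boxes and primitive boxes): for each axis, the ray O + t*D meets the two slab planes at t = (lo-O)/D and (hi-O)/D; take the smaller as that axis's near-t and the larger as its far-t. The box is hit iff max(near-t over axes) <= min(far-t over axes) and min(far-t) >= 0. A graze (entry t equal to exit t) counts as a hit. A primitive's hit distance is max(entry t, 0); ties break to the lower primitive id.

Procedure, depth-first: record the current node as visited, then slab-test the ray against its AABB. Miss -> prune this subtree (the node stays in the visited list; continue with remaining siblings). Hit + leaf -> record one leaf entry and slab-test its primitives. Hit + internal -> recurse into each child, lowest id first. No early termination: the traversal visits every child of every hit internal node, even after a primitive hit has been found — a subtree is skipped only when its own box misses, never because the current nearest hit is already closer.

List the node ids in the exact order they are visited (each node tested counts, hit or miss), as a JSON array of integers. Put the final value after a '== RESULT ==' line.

Walk:
N0 x:[4,40] y:[24,42] z:[-10,29] -> hit [24,29], descend [6, 8]
  N6 x:[4,31] y:[24,39] z:[6,29] -> hit [24,29], descend [5, 11]
    N5 x:[8,31] y:[24,61/2] z:[6,27] -> hit [24,27], descend [9, 10]
      N9 x:[8,26] y:[24,59/2] z:[6,14] -> miss, prune
      N10 x:[25,31] y:[24,61/2] z:[9,27] -> hit [25,27] leaf, test {P4@t=25, P6(miss)}
    N11 x:[4,28] y:[32,39] z:[8,29] -> miss, prune
  N8 x:[4,40] y:[25,42] z:[-10,8] -> miss, prune

Summary -> nodes [0, 6, 5, 9, 10, 11, 8]; box-tests=7; leaf-entries=1; first=P4

== RESULT ==
[0, 6, 5, 9, 10, 11, 8]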